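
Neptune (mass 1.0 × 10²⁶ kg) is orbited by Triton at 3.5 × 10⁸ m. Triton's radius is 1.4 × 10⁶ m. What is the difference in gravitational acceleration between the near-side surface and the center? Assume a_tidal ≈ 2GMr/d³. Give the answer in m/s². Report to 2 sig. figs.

a_tidal = 2GMr/d³
        = 2 × (6.674 × 10⁻¹¹) × (1.0 × 10²⁶) × (1.4 × 10⁶) / (3.5 × 10⁸)³
        = 4.4 × 10⁻⁴ m/s²

4.4 × 10⁻⁴ m/s²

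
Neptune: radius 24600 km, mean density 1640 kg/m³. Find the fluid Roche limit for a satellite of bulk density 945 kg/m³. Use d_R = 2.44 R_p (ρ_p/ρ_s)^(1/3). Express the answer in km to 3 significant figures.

72100 km

d_R = 2.44 × 24600 km × (1640/945)^(1/3)
    = 72100 km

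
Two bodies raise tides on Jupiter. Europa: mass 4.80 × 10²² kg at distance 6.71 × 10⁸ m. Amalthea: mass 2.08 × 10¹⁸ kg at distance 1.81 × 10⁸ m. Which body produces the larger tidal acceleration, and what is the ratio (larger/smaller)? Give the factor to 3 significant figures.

Tidal acceleration ∝ M/d³, so compare M/d³ for each.
Europa: (4.80 × 10²²) / (6.71 × 10⁸)³ = 1.589 × 10⁻⁴
Amalthea: (2.08 × 10¹⁸) / (1.81 × 10⁸)³ = 3.508 × 10⁻⁷
Ratio (larger/smaller) = 453

Europa, by a factor of ≈ 453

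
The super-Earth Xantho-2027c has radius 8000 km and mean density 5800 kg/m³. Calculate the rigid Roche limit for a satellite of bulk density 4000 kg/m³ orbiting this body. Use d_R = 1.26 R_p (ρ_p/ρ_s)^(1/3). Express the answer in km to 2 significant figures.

d_R = 1.26 × 8000 km × (5800/4000)^(1/3)
    = 11000 km

11000 km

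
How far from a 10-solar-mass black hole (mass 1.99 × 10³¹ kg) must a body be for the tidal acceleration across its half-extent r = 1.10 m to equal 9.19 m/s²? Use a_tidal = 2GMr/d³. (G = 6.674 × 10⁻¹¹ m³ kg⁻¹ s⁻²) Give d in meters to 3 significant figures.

2GMr/d³ = a_tidal  ⇒  d = (2GMr / a_tidal)^(1/3)
d = (2 × 6.674×10⁻¹¹ × (1.99 × 10³¹) × (1.10) / (9.19))^(1/3)
  = 6.83 × 10⁶ m

6.83 × 10⁶ m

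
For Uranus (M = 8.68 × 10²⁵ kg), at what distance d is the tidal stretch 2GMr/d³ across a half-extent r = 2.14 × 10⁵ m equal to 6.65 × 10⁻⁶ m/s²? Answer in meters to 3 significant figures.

2GMr/d³ = a_tidal  ⇒  d = (2GMr / a_tidal)^(1/3)
d = (2 × 6.674×10⁻¹¹ × (8.68 × 10²⁵) × (2.14 × 10⁵) / (6.65 × 10⁻⁶))^(1/3)
  = 7.20 × 10⁸ m

7.20 × 10⁸ m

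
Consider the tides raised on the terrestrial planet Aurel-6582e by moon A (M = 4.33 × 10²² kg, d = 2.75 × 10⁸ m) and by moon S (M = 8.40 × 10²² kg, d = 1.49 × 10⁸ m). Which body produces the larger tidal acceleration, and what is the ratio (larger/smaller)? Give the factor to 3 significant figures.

Moon S, by a factor of ≈ 12.2

Tidal acceleration ∝ M/d³, so compare M/d³ for each.
Moon A: (4.33 × 10²²) / (2.75 × 10⁸)³ = 2.082 × 10⁻³
Moon S: (8.40 × 10²²) / (1.49 × 10⁸)³ = 2.539 × 10⁻²
Ratio (larger/smaller) = 12.2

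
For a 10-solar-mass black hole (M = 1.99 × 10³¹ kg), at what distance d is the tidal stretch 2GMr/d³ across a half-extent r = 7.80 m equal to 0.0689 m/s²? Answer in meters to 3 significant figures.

2GMr/d³ = a_tidal  ⇒  d = (2GMr / a_tidal)^(1/3)
d = (2 × 6.674×10⁻¹¹ × (1.99 × 10³¹) × (7.80) / (0.0689))^(1/3)
  = 6.70 × 10⁷ m

6.70 × 10⁷ m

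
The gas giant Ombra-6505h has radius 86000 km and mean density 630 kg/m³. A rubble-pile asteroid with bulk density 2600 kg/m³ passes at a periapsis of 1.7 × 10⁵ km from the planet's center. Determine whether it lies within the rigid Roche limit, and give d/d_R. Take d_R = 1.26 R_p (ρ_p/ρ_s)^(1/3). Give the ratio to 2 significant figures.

outside; d/d_R ≈ 2.5

d_R = 1.26 × (86000 km) × (630/2600)^(1/3) = 67560 km
d/d_R = (1.7 × 10⁵) / (67560) = 2.5
Since d/d_R > 1, the body is outside the Roche limit.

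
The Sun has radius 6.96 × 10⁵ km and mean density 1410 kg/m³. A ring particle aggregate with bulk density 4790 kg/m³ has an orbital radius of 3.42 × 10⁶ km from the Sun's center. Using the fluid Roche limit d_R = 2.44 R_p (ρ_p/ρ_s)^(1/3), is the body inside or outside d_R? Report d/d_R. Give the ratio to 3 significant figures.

d_R = 2.44 × (6.96 × 10⁵ km) × (1410/4790)^(1/3) = 1.130 × 10⁶ km
d/d_R = (3.42 × 10⁶) / (1.130 × 10⁶) = 3.03
Since d/d_R > 1, the body is outside the Roche limit.

outside; d/d_R ≈ 3.03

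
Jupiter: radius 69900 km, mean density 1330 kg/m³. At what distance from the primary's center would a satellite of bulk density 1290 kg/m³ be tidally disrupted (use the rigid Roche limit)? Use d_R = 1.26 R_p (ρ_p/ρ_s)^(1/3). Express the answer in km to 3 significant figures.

d_R = 1.26 × 69900 km × (1330/1290)^(1/3)
    = 89000 km

89000 km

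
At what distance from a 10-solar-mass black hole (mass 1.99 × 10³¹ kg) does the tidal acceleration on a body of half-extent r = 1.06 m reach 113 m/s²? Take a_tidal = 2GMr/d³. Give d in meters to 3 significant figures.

2.92 × 10⁶ m

2GMr/d³ = a_tidal  ⇒  d = (2GMr / a_tidal)^(1/3)
d = (2 × 6.674×10⁻¹¹ × (1.99 × 10³¹) × (1.06) / (113))^(1/3)
  = 2.92 × 10⁶ m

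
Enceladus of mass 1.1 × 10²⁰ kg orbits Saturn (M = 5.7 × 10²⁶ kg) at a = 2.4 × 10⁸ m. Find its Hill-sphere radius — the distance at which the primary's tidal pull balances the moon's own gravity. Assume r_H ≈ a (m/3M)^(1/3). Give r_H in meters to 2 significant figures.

9.6 × 10⁵ m

r_H ≈ a (m/3M)^(1/3)
    = (2.4 × 10⁸) × (1.1 × 10²⁰ / (3 × 5.7 × 10²⁶))^(1/3)
    = 9.6 × 10⁵ m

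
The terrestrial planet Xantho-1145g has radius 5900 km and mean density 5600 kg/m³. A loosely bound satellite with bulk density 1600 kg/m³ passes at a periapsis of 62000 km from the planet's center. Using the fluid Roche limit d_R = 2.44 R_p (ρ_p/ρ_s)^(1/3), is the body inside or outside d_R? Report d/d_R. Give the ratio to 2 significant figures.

outside; d/d_R ≈ 2.8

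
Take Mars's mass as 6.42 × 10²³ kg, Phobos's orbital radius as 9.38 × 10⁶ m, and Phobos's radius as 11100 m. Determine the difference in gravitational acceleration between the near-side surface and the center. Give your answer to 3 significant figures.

a_tidal = 2GMr/d³
        = 2 × (6.674 × 10⁻¹¹) × (6.42 × 10²³) × (11100) / (9.38 × 10⁶)³
        = 1.15 × 10⁻³ m/s²

1.15 × 10⁻³ m/s²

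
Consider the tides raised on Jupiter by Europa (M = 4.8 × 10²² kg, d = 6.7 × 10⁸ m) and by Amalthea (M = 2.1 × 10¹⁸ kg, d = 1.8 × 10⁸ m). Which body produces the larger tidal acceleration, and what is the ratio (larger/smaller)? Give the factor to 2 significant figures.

Compare M/d³ for the two perturbers:
Europa: (4.8 × 10²²) / (6.7 × 10⁸)³ = 1.596 × 10⁻⁴
Amalthea: (2.1 × 10¹⁸) / (1.8 × 10⁸)³ = 3.601 × 10⁻⁷
Ratio (larger/smaller) = 440

Europa, by a factor of ≈ 440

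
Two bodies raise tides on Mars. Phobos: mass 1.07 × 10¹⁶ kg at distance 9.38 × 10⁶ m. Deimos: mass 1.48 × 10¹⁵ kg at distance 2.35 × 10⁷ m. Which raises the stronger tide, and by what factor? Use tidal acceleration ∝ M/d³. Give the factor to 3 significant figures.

The tide-raising term goes as M/d³ (the gradient of a 1/d² field).
Phobos: (1.07 × 10¹⁶) / (9.38 × 10⁶)³ = 1.297 × 10⁻⁵
Deimos: (1.48 × 10¹⁵) / (2.35 × 10⁷)³ = 1.140 × 10⁻⁷
Ratio (larger/smaller) = 114

Phobos, by a factor of ≈ 114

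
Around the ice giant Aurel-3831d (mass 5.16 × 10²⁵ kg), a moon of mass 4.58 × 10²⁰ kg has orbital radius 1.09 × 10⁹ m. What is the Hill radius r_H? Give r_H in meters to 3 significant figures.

r_H ≈ a (m/3M)^(1/3)
    = (1.09 × 10⁹) × (4.58 × 10²⁰ / (3 × 5.16 × 10²⁵))^(1/3)
    = 1.56 × 10⁷ m

1.56 × 10⁷ m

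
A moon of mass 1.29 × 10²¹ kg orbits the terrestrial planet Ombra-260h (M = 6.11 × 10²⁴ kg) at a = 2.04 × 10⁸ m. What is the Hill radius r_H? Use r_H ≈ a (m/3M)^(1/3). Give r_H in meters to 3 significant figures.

r_H ≈ a (m/3M)^(1/3)
    = (2.04 × 10⁸) × (1.29 × 10²¹ / (3 × 6.11 × 10²⁴))^(1/3)
    = 8.42 × 10⁶ m

8.42 × 10⁶ m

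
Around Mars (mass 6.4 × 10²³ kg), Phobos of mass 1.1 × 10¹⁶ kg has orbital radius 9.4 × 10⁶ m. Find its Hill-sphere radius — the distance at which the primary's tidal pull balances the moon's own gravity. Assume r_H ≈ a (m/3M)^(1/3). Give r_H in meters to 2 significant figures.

r_H ≈ a (m/3M)^(1/3)
    = (9.4 × 10⁶) × (1.1 × 10¹⁶ / (3 × 6.4 × 10²³))^(1/3)
    = 1.7 × 10⁴ m

1.7 × 10⁴ m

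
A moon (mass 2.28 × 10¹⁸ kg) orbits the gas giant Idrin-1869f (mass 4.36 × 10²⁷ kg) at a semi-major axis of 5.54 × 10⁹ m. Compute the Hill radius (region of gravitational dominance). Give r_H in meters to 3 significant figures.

3.09 × 10⁶ m

r_H ≈ a (m/3M)^(1/3)
    = (5.54 × 10⁹) × (2.28 × 10¹⁸ / (3 × 4.36 × 10²⁷))^(1/3)
    = 3.09 × 10⁶ m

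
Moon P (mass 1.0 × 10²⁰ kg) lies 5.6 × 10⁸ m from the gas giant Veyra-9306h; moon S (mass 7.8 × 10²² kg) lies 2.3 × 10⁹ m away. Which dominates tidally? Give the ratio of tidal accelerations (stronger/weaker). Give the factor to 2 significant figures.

Moon S, by a factor of ≈ 11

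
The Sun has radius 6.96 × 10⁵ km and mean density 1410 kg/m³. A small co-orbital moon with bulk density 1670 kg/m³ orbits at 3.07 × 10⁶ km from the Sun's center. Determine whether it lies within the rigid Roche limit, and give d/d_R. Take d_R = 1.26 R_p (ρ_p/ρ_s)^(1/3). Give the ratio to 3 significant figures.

outside; d/d_R ≈ 3.70

d_R = 1.26 × (6.96 × 10⁵ km) × (1410/1670)^(1/3) = 8.289 × 10⁵ km
d/d_R = (3.07 × 10⁶) / (8.289 × 10⁵) = 3.70
Since d/d_R > 1, the body is outside the Roche limit.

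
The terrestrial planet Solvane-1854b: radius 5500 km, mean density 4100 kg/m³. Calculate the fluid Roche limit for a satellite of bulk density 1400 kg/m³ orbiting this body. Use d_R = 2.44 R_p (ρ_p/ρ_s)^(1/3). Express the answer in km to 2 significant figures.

d_R = 2.44 × 5500 km × (4100/1400)^(1/3)
    = 19000 km

19000 km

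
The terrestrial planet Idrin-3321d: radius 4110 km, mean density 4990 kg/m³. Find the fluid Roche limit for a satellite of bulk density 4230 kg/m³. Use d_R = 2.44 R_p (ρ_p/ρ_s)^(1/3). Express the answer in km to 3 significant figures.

10600 km

d_R = 2.44 × 4110 km × (4990/4230)^(1/3)
    = 10600 km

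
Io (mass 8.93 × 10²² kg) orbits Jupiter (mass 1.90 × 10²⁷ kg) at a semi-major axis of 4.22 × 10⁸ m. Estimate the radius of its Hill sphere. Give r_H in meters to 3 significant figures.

1.06 × 10⁷ m

r_H ≈ a (m/3M)^(1/3)
    = (4.22 × 10⁸) × (8.93 × 10²² / (3 × 1.90 × 10²⁷))^(1/3)
    = 1.06 × 10⁷ m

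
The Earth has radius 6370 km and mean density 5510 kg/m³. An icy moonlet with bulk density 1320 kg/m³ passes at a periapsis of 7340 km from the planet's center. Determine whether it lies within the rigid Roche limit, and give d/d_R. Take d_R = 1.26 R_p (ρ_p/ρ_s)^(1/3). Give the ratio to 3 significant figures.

inside; d/d_R ≈ 0.568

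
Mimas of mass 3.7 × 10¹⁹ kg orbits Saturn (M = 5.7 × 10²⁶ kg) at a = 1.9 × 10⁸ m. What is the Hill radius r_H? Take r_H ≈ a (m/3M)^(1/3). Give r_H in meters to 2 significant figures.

5.3 × 10⁵ m

r_H ≈ a (m/3M)^(1/3)
    = (1.9 × 10⁸) × (3.7 × 10¹⁹ / (3 × 5.7 × 10²⁶))^(1/3)
    = 5.3 × 10⁵ m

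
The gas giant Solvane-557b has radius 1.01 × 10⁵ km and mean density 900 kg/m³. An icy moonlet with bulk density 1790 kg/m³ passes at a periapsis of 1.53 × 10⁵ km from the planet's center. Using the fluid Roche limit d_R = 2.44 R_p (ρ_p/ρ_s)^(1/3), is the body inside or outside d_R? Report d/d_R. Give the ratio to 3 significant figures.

inside; d/d_R ≈ 0.781

d_R = 2.44 × (1.01 × 10⁵ km) × (900/1790)^(1/3) = 1.960 × 10⁵ km
d/d_R = (1.53 × 10⁵) / (1.960 × 10⁵) = 0.781
Since d/d_R < 1, the body is inside the Roche limit.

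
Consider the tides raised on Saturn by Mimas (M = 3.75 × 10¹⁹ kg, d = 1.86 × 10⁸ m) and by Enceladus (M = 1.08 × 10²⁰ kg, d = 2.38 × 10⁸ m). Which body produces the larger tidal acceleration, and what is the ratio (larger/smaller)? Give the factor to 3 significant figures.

The tide-raising term goes as M/d³ (the gradient of a 1/d² field).
Mimas: (3.75 × 10¹⁹) / (1.86 × 10⁸)³ = 5.828 × 10⁻⁶
Enceladus: (1.08 × 10²⁰) / (2.38 × 10⁸)³ = 8.011 × 10⁻⁶
Ratio (larger/smaller) = 1.37

Enceladus, by a factor of ≈ 1.37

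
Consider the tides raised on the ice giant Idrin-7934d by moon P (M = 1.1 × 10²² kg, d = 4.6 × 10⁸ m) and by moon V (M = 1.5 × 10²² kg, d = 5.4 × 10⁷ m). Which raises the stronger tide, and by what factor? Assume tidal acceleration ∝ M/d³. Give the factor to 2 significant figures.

Moon V, by a factor of ≈ 840

The tide-raising term goes as M/d³ (the gradient of a 1/d² field).
Moon P: (1.1 × 10²²) / (4.6 × 10⁸)³ = 1.130 × 10⁻⁴
Moon V: (1.5 × 10²²) / (5.4 × 10⁷)³ = 9.526 × 10⁻²
Ratio (larger/smaller) = 840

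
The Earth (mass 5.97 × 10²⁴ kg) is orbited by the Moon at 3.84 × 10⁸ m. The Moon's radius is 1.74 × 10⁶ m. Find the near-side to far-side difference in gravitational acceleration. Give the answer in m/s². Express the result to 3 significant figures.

a_tidal = 4GMr/d³
        = 4 × (6.674 × 10⁻¹¹) × (5.97 × 10²⁴) × (1.74 × 10⁶) / (3.84 × 10⁸)³
        = 4.90 × 10⁻⁵ m/s²

4.90 × 10⁻⁵ m/s²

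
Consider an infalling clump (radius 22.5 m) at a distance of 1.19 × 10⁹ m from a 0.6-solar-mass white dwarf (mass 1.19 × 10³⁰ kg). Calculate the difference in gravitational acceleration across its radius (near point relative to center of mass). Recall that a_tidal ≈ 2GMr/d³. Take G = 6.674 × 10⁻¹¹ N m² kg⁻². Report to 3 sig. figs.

Since r ≪ d, expand the inverse-square field across one radius to get the leading 2GMr/d³ term.
a_tidal = 2GMr/d³
        = 2 × (6.674 × 10⁻¹¹) × (1.19 × 10³⁰) × (22.5) / (1.19 × 10⁹)³
        = 2.12 × 10⁻⁶ m/s²

2.12 × 10⁻⁶ m/s²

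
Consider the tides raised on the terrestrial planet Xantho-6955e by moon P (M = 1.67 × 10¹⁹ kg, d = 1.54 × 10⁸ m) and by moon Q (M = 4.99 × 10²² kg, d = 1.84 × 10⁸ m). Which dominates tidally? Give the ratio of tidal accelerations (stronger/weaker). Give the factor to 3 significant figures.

Tidal acceleration ∝ M/d³, so compare M/d³ for each.
Moon P: (1.67 × 10¹⁹) / (1.54 × 10⁸)³ = 4.573 × 10⁻⁶
Moon Q: (4.99 × 10²²) / (1.84 × 10⁸)³ = 8.010 × 10⁻³
Ratio (larger/smaller) = 1750

Moon Q, by a factor of ≈ 1750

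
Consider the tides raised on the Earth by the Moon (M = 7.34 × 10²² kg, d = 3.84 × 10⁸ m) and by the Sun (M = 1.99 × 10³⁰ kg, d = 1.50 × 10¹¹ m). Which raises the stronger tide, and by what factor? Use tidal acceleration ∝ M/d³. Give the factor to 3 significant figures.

Tidal stretch scales as M/d³; compute that for each body.
The Moon: (7.34 × 10²²) / (3.84 × 10⁸)³ = 1.296 × 10⁻³
The Sun: (1.99 × 10³⁰) / (1.50 × 10¹¹)³ = 5.896 × 10⁻⁴
Ratio (larger/smaller) = 2.20

The Moon, by a factor of ≈ 2.20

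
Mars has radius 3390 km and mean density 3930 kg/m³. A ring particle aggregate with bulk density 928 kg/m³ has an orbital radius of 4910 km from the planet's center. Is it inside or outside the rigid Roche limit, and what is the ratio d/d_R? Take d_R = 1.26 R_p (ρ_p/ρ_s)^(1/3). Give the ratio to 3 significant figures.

d_R = 1.26 × (3390 km) × (3930/928)^(1/3) = 6911 km
d/d_R = (4910) / (6911) = 0.710
Since d/d_R < 1, the body is inside the Roche limit.

inside; d/d_R ≈ 0.710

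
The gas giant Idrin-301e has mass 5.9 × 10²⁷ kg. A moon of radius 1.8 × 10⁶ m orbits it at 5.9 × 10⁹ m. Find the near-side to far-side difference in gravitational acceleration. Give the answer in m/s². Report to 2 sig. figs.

1.4 × 10⁻⁵ m/s²

The field gradient is 2GM/d³; across the full diameter 2r the difference is 4GMr/d³.
Δa = 4GMr/d³
   = 4 × (6.674 × 10⁻¹¹) × (5.9 × 10²⁷) × (1.8 × 10⁶) / (5.9 × 10⁹)³
   = 1.4 × 10⁻⁵ m/s²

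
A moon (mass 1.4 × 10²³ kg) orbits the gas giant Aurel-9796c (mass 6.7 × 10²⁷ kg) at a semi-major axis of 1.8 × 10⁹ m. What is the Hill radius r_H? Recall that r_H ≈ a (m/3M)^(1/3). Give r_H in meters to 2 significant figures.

r_H ≈ a (m/3M)^(1/3)
    = (1.8 × 10⁹) × (1.4 × 10²³ / (3 × 6.7 × 10²⁷))^(1/3)
    = 3.4 × 10⁷ m

3.4 × 10⁷ m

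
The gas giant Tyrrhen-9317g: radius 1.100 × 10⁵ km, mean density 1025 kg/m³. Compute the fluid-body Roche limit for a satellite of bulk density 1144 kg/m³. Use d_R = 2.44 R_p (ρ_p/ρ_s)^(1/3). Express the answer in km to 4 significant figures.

d_R = 2.44 × 1.100 × 10⁵ km × (1025/1144)^(1/3)
    = 2.588 × 10⁵ km

2.588 × 10⁵ km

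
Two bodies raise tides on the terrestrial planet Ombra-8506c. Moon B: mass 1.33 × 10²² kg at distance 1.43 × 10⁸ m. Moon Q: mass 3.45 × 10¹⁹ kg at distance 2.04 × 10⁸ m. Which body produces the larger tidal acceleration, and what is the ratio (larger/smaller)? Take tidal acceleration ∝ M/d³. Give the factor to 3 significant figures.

Tidal stretch scales as M/d³; compute that for each body.
Moon B: (1.33 × 10²²) / (1.43 × 10⁸)³ = 4.548 × 10⁻³
Moon Q: (3.45 × 10¹⁹) / (2.04 × 10⁸)³ = 4.064 × 10⁻⁶
Ratio (larger/smaller) = 1120

Moon B, by a factor of ≈ 1120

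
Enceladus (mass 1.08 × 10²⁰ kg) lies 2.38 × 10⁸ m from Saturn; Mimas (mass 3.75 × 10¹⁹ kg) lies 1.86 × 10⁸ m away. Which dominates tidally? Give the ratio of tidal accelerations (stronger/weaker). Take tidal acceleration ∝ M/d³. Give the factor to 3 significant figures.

Tidal acceleration ∝ M/d³, so compare M/d³ for each.
Enceladus: (1.08 × 10²⁰) / (2.38 × 10⁸)³ = 8.011 × 10⁻⁶
Mimas: (3.75 × 10¹⁹) / (1.86 × 10⁸)³ = 5.828 × 10⁻⁶
Ratio (larger/smaller) = 1.37

Enceladus, by a factor of ≈ 1.37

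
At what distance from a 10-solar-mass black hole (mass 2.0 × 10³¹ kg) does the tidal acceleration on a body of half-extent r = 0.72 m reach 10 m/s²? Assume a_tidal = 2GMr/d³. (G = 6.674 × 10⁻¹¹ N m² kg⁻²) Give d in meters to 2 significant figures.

5.8 × 10⁶ m

2GMr/d³ = a_tidal  ⇒  d = (2GMr / a_tidal)^(1/3)
d = (2 × 6.674×10⁻¹¹ × (2.0 × 10³¹) × (0.72) / (10))^(1/3)
  = 5.8 × 10⁶ m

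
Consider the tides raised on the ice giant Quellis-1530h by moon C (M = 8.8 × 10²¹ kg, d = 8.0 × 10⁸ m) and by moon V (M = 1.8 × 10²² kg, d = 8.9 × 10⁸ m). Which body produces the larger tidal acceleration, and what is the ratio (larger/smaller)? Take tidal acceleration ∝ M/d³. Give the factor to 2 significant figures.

Moon V, by a factor of ≈ 1.5

Tidal acceleration ∝ M/d³, so compare M/d³ for each.
Moon C: (8.8 × 10²¹) / (8.0 × 10⁸)³ = 1.719 × 10⁻⁵
Moon V: (1.8 × 10²²) / (8.9 × 10⁸)³ = 2.553 × 10⁻⁵
Ratio (larger/smaller) = 1.5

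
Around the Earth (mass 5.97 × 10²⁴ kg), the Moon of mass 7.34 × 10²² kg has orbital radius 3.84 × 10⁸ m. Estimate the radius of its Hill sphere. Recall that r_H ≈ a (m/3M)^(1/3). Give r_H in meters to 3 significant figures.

r_H ≈ a (m/3M)^(1/3)
    = (3.84 × 10⁸) × (7.34 × 10²² / (3 × 5.97 × 10²⁴))^(1/3)
    = 6.15 × 10⁷ m

6.15 × 10⁷ m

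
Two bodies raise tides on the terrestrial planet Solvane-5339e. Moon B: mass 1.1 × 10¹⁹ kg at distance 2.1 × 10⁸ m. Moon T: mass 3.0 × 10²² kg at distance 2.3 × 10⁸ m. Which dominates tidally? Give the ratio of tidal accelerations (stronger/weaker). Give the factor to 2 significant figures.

Moon T, by a factor of ≈ 2100

Compare M/d³ for the two perturbers:
Moon B: (1.1 × 10¹⁹) / (2.1 × 10⁸)³ = 1.188 × 10⁻⁶
Moon T: (3.0 × 10²²) / (2.3 × 10⁸)³ = 2.466 × 10⁻³
Ratio (larger/smaller) = 2100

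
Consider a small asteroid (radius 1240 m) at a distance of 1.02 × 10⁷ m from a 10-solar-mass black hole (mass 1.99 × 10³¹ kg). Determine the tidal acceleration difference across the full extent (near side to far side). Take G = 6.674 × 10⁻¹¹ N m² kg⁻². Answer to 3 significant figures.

a_tidal = 4GMr/d³
        = 4 × (6.674 × 10⁻¹¹) × (1.99 × 10³¹) × (1240) / (1.02 × 10⁷)³
        = 6.21 × 10³ m/s²

6.21 × 10³ m/s²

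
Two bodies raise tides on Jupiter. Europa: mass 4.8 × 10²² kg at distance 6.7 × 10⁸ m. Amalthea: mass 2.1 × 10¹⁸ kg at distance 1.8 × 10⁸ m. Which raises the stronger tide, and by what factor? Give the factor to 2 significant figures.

Europa, by a factor of ≈ 440

The tide-raising term goes as M/d³ (the gradient of a 1/d² field).
Europa: (4.8 × 10²²) / (6.7 × 10⁸)³ = 1.596 × 10⁻⁴
Amalthea: (2.1 × 10¹⁸) / (1.8 × 10⁸)³ = 3.601 × 10⁻⁷
Ratio (larger/smaller) = 440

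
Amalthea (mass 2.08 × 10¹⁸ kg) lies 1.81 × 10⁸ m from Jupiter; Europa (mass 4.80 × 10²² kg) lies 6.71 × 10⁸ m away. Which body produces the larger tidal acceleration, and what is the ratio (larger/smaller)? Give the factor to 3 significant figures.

Europa, by a factor of ≈ 453

Compare M/d³ for the two perturbers:
Amalthea: (2.08 × 10¹⁸) / (1.81 × 10⁸)³ = 3.508 × 10⁻⁷
Europa: (4.80 × 10²²) / (6.71 × 10⁸)³ = 1.589 × 10⁻⁴
Ratio (larger/smaller) = 453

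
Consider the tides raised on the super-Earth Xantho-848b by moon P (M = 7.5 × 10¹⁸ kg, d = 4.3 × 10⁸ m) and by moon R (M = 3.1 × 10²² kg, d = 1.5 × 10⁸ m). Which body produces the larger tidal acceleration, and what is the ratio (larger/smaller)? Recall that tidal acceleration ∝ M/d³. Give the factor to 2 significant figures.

The tide-raising term goes as M/d³ (the gradient of a 1/d² field).
Moon P: (7.5 × 10¹⁸) / (4.3 × 10⁸)³ = 9.433 × 10⁻⁸
Moon R: (3.1 × 10²²) / (1.5 × 10⁸)³ = 9.185 × 10⁻³
Ratio (larger/smaller) = 97000

Moon R, by a factor of ≈ 97000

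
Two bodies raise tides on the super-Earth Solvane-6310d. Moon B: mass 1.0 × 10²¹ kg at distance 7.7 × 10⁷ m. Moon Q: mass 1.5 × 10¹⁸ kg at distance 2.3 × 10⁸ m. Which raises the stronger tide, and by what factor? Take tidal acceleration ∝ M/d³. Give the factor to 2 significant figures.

Tidal acceleration ∝ M/d³, so compare M/d³ for each.
Moon B: (1.0 × 10²¹) / (7.7 × 10⁷)³ = 2.190 × 10⁻³
Moon Q: (1.5 × 10¹⁸) / (2.3 × 10⁸)³ = 1.233 × 10⁻⁷
Ratio (larger/smaller) = 18000

Moon B, by a factor of ≈ 18000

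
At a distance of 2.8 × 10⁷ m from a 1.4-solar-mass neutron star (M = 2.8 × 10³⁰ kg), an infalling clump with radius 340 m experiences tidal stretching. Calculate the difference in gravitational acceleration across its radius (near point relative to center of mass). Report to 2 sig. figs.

5.8 m/s²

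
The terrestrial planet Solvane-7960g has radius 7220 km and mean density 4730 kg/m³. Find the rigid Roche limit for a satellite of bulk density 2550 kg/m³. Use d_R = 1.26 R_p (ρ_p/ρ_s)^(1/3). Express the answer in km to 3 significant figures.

d_R = 1.26 × 7220 km × (4730/2550)^(1/3)
    = 11200 km

11200 km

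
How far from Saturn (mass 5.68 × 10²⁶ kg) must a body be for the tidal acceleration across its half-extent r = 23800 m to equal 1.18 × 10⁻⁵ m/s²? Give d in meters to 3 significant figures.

5.35 × 10⁸ m

2GMr/d³ = a_tidal  ⇒  d = (2GMr / a_tidal)^(1/3)
d = (2 × 6.674×10⁻¹¹ × (5.68 × 10²⁶) × (23800) / (1.18 × 10⁻⁵))^(1/3)
  = 5.35 × 10⁸ m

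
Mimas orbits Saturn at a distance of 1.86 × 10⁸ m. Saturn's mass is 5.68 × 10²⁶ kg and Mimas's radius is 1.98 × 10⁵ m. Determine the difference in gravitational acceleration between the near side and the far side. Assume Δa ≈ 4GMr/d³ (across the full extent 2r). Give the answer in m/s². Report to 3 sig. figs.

4.67 × 10⁻³ m/s²

Near-to-far spans 2r, so the tidal difference is twice the near-to-center value: 4GMr/d³.
a_tidal = 4GMr/d³
        = 4 × (6.674 × 10⁻¹¹) × (5.68 × 10²⁶) × (1.98 × 10⁵) / (1.86 × 10⁸)³
        = 4.67 × 10⁻³ m/s²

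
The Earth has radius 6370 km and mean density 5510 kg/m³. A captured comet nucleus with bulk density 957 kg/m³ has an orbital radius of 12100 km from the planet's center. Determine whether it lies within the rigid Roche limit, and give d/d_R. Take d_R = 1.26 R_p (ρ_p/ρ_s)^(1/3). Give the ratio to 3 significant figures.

inside; d/d_R ≈ 0.841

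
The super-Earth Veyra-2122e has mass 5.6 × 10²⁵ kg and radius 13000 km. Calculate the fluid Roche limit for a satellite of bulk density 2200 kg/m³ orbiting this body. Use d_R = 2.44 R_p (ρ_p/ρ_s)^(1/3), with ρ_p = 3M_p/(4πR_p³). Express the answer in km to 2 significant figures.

45000 km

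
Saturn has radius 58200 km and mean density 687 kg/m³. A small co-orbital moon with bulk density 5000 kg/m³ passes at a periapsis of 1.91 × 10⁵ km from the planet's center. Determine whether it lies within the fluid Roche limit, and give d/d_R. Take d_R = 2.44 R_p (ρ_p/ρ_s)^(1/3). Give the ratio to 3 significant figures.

d_R = 2.44 × (58200 km) × (687/5000)^(1/3) = 73280 km
d/d_R = (1.91 × 10⁵) / (73280) = 2.61
Since d/d_R > 1, the body is outside the Roche limit.

outside; d/d_R ≈ 2.61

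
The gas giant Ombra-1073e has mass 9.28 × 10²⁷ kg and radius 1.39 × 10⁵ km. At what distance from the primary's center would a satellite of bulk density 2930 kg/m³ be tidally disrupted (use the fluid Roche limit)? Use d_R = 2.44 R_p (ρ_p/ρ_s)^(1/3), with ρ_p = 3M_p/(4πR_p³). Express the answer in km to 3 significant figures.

2.22 × 10⁵ km

ρ_p = 3M_p/(4πR_p³) = 3 × (9.28 × 10²⁷) / (4π × (1.39 × 10⁸ m)³) = 825 kg/m³
d_R = 2.44 × 1.39 × 10⁵ km × (825/2930)^(1/3)
    = 2.22 × 10⁵ km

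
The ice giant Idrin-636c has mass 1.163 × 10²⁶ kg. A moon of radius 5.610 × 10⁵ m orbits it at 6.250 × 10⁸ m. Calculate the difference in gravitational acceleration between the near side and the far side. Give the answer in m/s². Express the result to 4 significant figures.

7.134 × 10⁻⁵ m/s²

Δa = 4GMr/d³
   = 4 × (6.674 × 10⁻¹¹) × (1.163 × 10²⁶) × (5.610 × 10⁵) / (6.250 × 10⁸)³
   = 7.134 × 10⁻⁵ m/s²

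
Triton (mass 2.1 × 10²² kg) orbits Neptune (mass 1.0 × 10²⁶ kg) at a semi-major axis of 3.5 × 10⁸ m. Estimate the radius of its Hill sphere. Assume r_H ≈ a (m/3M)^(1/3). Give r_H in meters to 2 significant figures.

r_H ≈ a (m/3M)^(1/3)
    = (3.5 × 10⁸) × (2.1 × 10²² / (3 × 1.0 × 10²⁶))^(1/3)
    = 1.4 × 10⁷ m

1.4 × 10⁷ m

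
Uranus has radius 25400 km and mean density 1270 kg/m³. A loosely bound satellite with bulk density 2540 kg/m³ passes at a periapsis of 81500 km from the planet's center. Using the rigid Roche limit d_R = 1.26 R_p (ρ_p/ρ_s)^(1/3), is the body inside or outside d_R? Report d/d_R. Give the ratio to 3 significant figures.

outside; d/d_R ≈ 3.21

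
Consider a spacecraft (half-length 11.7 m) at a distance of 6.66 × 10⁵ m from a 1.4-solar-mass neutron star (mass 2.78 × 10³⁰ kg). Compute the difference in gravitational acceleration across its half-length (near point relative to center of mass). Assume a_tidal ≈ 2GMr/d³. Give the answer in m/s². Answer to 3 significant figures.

1.47 × 10⁴ m/s²

Δg = 2GMr/d³
   = 2 × (6.674 × 10⁻¹¹) × (2.78 × 10³⁰) × (11.7) / (6.66 × 10⁵)³
   = 1.47 × 10⁴ m/s²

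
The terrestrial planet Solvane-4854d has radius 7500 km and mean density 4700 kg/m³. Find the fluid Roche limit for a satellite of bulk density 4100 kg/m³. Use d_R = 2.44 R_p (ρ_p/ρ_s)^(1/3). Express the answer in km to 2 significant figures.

19000 km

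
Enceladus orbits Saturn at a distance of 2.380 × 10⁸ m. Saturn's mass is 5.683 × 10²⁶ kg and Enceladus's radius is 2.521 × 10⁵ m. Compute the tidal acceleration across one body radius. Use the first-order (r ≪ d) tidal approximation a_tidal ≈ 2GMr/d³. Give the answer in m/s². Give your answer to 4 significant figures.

1.419 × 10⁻³ m/s²

a_tidal = 2GMr/d³
        = 2 × (6.674 × 10⁻¹¹) × (5.683 × 10²⁶) × (2.521 × 10⁵) / (2.380 × 10⁸)³
        = 1.419 × 10⁻³ m/s²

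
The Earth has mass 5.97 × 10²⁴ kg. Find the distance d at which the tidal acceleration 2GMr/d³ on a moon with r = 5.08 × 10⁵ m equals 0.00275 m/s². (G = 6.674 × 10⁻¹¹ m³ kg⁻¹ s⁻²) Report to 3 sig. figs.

5.28 × 10⁷ m

2GMr/d³ = a_tidal  ⇒  d = (2GMr / a_tidal)^(1/3)
d = (2 × 6.674×10⁻¹¹ × (5.97 × 10²⁴) × (5.08 × 10⁵) / (0.00275))^(1/3)
  = 5.28 × 10⁷ m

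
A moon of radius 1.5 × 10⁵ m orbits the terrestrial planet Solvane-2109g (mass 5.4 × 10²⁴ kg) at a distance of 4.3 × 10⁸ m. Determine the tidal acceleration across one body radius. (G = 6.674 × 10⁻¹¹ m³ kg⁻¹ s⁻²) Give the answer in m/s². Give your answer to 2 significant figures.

1.4 × 10⁻⁶ m/s²

Since r ≪ d, expand the inverse-square field across one radius to get the leading 2GMr/d³ term.
Δg = 2GMr/d³
   = 2 × (6.674 × 10⁻¹¹) × (5.4 × 10²⁴) × (1.5 × 10⁵) / (4.3 × 10⁸)³
   = 1.4 × 10⁻⁶ m/s²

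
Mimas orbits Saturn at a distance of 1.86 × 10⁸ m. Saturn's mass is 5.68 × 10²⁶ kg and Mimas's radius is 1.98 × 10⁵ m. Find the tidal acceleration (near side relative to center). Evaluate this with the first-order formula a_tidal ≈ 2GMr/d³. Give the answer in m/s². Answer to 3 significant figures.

2.33 × 10⁻³ m/s²

Δg = 2GMr/d³
   = 2 × (6.674 × 10⁻¹¹) × (5.68 × 10²⁶) × (1.98 × 10⁵) / (1.86 × 10⁸)³
   = 2.33 × 10⁻³ m/s²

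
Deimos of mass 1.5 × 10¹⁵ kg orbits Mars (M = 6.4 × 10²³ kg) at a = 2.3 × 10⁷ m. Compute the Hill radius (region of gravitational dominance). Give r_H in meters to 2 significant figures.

2.1 × 10⁴ m

r_H ≈ a (m/3M)^(1/3)
    = (2.3 × 10⁷) × (1.5 × 10¹⁵ / (3 × 6.4 × 10²³))^(1/3)
    = 2.1 × 10⁴ m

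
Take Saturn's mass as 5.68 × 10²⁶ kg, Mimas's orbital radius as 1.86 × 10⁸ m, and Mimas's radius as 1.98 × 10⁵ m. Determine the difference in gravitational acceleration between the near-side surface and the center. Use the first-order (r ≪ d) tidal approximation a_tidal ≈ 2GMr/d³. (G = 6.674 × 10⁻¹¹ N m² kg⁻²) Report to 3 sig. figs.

Δg = 2GMr/d³
   = 2 × (6.674 × 10⁻¹¹) × (5.68 × 10²⁶) × (1.98 × 10⁵) / (1.86 × 10⁸)³
   = 2.33 × 10⁻³ m/s²

2.33 × 10⁻³ m/s²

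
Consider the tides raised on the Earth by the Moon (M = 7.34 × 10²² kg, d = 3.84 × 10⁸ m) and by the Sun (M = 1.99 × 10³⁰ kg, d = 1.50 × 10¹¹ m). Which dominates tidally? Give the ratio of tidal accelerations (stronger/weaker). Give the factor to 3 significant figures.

The Moon, by a factor of ≈ 2.20

Compare M/d³ for the two perturbers:
The Moon: (7.34 × 10²²) / (3.84 × 10⁸)³ = 1.296 × 10⁻³
The Sun: (1.99 × 10³⁰) / (1.50 × 10¹¹)³ = 5.896 × 10⁻⁴
Ratio (larger/smaller) = 2.20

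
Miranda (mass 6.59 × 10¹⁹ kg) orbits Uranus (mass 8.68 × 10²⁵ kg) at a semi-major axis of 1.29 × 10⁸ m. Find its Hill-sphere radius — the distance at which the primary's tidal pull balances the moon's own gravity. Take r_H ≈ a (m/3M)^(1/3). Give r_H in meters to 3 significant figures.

8.16 × 10⁵ m

r_H ≈ a (m/3M)^(1/3)
    = (1.29 × 10⁸) × (6.59 × 10¹⁹ / (3 × 8.68 × 10²⁵))^(1/3)
    = 8.16 × 10⁵ m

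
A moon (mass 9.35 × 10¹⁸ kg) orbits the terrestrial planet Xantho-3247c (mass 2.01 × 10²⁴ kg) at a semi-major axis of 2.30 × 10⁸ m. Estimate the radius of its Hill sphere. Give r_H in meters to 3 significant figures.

2.66 × 10⁶ m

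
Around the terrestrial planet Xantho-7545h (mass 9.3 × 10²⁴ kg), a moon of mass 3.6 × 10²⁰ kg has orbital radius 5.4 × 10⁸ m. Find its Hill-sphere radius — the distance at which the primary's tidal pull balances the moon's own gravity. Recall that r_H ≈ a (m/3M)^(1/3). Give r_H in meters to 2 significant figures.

r_H ≈ a (m/3M)^(1/3)
    = (5.4 × 10⁸) × (3.6 × 10²⁰ / (3 × 9.3 × 10²⁴))^(1/3)
    = 1.3 × 10⁷ m

1.3 × 10⁷ m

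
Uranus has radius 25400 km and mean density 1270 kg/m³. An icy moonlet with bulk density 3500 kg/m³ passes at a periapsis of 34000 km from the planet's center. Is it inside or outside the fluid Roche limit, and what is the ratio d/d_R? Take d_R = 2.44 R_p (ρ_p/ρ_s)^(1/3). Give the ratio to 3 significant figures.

inside; d/d_R ≈ 0.769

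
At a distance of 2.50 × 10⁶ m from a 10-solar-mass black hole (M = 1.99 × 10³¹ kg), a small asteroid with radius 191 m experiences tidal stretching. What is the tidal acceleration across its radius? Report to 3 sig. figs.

a_tidal = 2GMr/d³
        = 2 × (6.674 × 10⁻¹¹) × (1.99 × 10³¹) × (191) / (2.50 × 10⁶)³
        = 3.25 × 10⁴ m/s²

3.25 × 10⁴ m/s²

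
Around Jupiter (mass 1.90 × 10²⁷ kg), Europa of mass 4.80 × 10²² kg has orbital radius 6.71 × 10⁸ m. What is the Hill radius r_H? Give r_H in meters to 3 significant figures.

r_H ≈ a (m/3M)^(1/3)
    = (6.71 × 10⁸) × (4.80 × 10²² / (3 × 1.90 × 10²⁷))^(1/3)
    = 1.37 × 10⁷ m

1.37 × 10⁷ m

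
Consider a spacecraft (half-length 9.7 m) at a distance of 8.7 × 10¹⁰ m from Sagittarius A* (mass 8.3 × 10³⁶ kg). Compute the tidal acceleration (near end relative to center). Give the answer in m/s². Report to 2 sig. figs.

a_tidal = 2GMr/d³
        = 2 × (6.674 × 10⁻¹¹) × (8.3 × 10³⁶) × (9.7) / (8.7 × 10¹⁰)³
        = 1.6 × 10⁻⁵ m/s²

1.6 × 10⁻⁵ m/s²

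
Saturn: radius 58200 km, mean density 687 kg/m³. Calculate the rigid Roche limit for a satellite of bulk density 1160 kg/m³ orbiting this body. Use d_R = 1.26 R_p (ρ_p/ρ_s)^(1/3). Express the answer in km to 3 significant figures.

d_R = 1.26 × 58200 km × (687/1160)^(1/3)
    = 61600 km

61600 km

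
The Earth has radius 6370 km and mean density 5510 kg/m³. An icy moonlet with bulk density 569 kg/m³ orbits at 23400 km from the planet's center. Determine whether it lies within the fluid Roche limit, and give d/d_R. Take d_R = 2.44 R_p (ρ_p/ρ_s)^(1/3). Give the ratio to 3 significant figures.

d_R = 2.44 × (6370 km) × (5510/569)^(1/3) = 33130 km
d/d_R = (23400) / (33130) = 0.706
Since d/d_R < 1, the body is inside the Roche limit.

inside; d/d_R ≈ 0.706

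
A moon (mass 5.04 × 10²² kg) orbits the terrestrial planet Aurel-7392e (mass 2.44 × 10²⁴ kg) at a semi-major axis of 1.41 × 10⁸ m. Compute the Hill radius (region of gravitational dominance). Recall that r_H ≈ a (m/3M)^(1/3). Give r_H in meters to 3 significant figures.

r_H ≈ a (m/3M)^(1/3)
    = (1.41 × 10⁸) × (5.04 × 10²² / (3 × 2.44 × 10²⁴))^(1/3)
    = 2.68 × 10⁷ m

2.68 × 10⁷ m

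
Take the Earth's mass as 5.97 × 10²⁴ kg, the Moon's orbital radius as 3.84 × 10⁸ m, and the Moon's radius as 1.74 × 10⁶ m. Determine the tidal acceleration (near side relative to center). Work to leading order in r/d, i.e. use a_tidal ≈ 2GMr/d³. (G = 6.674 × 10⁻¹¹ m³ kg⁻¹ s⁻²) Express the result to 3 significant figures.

2.45 × 10⁻⁵ m/s²

a_tidal = 2GMr/d³
        = 2 × (6.674 × 10⁻¹¹) × (5.97 × 10²⁴) × (1.74 × 10⁶) / (3.84 × 10⁸)³
        = 2.45 × 10⁻⁵ m/s²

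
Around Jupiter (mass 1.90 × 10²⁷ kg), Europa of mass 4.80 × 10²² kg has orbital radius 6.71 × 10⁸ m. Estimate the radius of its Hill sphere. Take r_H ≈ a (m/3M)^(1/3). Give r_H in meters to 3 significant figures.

r_H ≈ a (m/3M)^(1/3)
    = (6.71 × 10⁸) × (4.80 × 10²² / (3 × 1.90 × 10²⁷))^(1/3)
    = 1.37 × 10⁷ m

1.37 × 10⁷ m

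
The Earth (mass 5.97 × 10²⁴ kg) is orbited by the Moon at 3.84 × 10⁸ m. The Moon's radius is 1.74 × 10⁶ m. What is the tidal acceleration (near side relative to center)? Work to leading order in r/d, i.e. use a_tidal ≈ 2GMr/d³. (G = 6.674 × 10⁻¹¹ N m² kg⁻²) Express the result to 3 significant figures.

2.45 × 10⁻⁵ m/s²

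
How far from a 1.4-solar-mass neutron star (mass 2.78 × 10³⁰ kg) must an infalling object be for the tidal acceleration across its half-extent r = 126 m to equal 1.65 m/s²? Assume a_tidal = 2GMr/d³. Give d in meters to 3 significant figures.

3.05 × 10⁷ m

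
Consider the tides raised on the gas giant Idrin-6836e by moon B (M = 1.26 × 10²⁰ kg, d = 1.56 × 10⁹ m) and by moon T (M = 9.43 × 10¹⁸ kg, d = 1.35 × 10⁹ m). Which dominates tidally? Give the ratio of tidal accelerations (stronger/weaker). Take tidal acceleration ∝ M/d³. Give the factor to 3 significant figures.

Moon B, by a factor of ≈ 8.66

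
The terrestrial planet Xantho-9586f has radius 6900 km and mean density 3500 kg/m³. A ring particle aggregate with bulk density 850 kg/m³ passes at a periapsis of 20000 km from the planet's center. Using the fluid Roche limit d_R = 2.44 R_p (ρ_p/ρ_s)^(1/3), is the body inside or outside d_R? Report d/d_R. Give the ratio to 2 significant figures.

inside; d/d_R ≈ 0.74

d_R = 2.44 × (6900 km) × (3500/850)^(1/3) = 26980 km
d/d_R = (20000) / (26980) = 0.74
Since d/d_R < 1, the body is inside the Roche limit.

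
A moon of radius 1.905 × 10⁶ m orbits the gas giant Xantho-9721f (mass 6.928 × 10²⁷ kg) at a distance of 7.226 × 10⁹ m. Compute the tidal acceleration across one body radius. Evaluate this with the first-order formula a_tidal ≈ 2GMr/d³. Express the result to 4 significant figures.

Δg = 2GMr/d³
   = 2 × (6.674 × 10⁻¹¹) × (6.928 × 10²⁷) × (1.905 × 10⁶) / (7.226 × 10⁹)³
   = 4.669 × 10⁻⁶ m/s²

4.669 × 10⁻⁶ m/s²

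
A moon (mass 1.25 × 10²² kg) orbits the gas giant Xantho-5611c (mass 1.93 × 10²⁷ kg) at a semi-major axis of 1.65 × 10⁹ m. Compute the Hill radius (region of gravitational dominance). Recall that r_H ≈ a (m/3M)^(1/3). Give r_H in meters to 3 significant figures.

2.13 × 10⁷ m

r_H ≈ a (m/3M)^(1/3)
    = (1.65 × 10⁹) × (1.25 × 10²² / (3 × 1.93 × 10²⁷))^(1/3)
    = 2.13 × 10⁷ m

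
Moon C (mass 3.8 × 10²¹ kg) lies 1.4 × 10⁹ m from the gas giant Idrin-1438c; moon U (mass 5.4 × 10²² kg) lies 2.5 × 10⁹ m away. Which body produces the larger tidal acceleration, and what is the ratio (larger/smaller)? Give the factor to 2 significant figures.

Tidal acceleration ∝ M/d³, so compare M/d³ for each.
Moon C: (3.8 × 10²¹) / (1.4 × 10⁹)³ = 1.385 × 10⁻⁶
Moon U: (5.4 × 10²²) / (2.5 × 10⁹)³ = 3.456 × 10⁻⁶
Ratio (larger/smaller) = 2.5

Moon U, by a factor of ≈ 2.5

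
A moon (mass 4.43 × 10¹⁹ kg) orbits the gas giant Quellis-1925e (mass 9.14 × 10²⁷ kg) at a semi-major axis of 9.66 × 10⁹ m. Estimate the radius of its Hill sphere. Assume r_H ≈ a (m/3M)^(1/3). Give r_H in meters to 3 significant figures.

1.13 × 10⁷ m

r_H ≈ a (m/3M)^(1/3)
    = (9.66 × 10⁹) × (4.43 × 10¹⁹ / (3 × 9.14 × 10²⁷))^(1/3)
    = 1.13 × 10⁷ m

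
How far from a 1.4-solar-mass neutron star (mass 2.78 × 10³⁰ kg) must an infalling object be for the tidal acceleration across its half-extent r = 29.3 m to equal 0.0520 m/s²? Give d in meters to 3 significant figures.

2GMr/d³ = a_tidal  ⇒  d = (2GMr / a_tidal)^(1/3)
d = (2 × 6.674×10⁻¹¹ × (2.78 × 10³⁰) × (29.3) / (0.0520))^(1/3)
  = 5.94 × 10⁷ m

5.94 × 10⁷ m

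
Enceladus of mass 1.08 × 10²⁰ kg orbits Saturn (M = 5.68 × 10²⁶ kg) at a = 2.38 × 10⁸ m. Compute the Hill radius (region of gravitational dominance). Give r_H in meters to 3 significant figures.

r_H ≈ a (m/3M)^(1/3)
    = (2.38 × 10⁸) × (1.08 × 10²⁰ / (3 × 5.68 × 10²⁶))^(1/3)
    = 9.49 × 10⁵ m

9.49 × 10⁵ m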